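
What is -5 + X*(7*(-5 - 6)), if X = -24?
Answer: 1843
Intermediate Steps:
-5 + X*(7*(-5 - 6)) = -5 - 168*(-5 - 6) = -5 - 168*(-11) = -5 - 24*(-77) = -5 + 1848 = 1843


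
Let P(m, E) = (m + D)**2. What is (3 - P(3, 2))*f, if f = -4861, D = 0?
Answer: 29166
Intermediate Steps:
P(m, E) = m**2 (P(m, E) = (m + 0)**2 = m**2)
(3 - P(3, 2))*f = (3 - 1*3**2)*(-4861) = (3 - 1*9)*(-4861) = (3 - 9)*(-4861) = -6*(-4861) = 29166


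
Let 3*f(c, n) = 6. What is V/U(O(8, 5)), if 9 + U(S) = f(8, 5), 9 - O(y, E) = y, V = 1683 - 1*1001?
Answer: -682/7 ≈ -97.429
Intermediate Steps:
V = 682 (V = 1683 - 1001 = 682)
O(y, E) = 9 - y
f(c, n) = 2 (f(c, n) = (1/3)*6 = 2)
U(S) = -7 (U(S) = -9 + 2 = -7)
V/U(O(8, 5)) = 682/(-7) = 682*(-1/7) = -682/7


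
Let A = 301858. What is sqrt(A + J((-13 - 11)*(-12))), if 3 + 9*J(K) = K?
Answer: sqrt(2717007)/3 ≈ 549.45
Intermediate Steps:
J(K) = -1/3 + K/9
sqrt(A + J((-13 - 11)*(-12))) = sqrt(301858 + (-1/3 + ((-13 - 11)*(-12))/9)) = sqrt(301858 + (-1/3 + (-24*(-12))/9)) = sqrt(301858 + (-1/3 + (1/9)*288)) = sqrt(301858 + (-1/3 + 32)) = sqrt(301858 + 95/3) = sqrt(905669/3) = sqrt(2717007)/3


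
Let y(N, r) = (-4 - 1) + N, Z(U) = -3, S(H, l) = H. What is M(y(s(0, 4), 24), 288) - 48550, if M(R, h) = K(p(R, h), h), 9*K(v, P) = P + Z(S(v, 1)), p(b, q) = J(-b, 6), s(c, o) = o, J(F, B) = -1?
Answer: -145555/3 ≈ -48518.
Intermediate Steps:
y(N, r) = -5 + N
p(b, q) = -1
K(v, P) = -⅓ + P/9 (K(v, P) = (P - 3)/9 = (-3 + P)/9 = -⅓ + P/9)
M(R, h) = -⅓ + h/9
M(y(s(0, 4), 24), 288) - 48550 = (-⅓ + (⅑)*288) - 48550 = (-⅓ + 32) - 48550 = 95/3 - 48550 = -145555/3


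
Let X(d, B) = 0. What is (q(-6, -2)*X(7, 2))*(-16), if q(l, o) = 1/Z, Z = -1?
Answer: 0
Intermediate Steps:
q(l, o) = -1 (q(l, o) = 1/(-1) = -1)
(q(-6, -2)*X(7, 2))*(-16) = -1*0*(-16) = 0*(-16) = 0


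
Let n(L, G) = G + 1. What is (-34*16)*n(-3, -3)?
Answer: 1088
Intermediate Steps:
n(L, G) = 1 + G
(-34*16)*n(-3, -3) = (-34*16)*(1 - 3) = -544*(-2) = 1088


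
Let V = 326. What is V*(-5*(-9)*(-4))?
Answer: -58680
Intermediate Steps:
V*(-5*(-9)*(-4)) = 326*(-5*(-9)*(-4)) = 326*(45*(-4)) = 326*(-180) = -58680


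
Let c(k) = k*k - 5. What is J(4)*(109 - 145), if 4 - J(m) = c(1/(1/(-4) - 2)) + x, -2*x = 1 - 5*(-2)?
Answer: -4634/9 ≈ -514.89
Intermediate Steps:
c(k) = -5 + k**2 (c(k) = k**2 - 5 = -5 + k**2)
x = -11/2 (x = -(1 - 5*(-2))/2 = -(1 + 10)/2 = -1/2*11 = -11/2 ≈ -5.5000)
J(m) = 2317/162 (J(m) = 4 - ((-5 + (1/(1/(-4) - 2))**2) - 11/2) = 4 - ((-5 + (1/(-1/4 - 2))**2) - 11/2) = 4 - ((-5 + (1/(-9/4))**2) - 11/2) = 4 - ((-5 + (-4/9)**2) - 11/2) = 4 - ((-5 + 16/81) - 11/2) = 4 - (-389/81 - 11/2) = 4 - 1*(-1669/162) = 4 + 1669/162 = 2317/162)
J(4)*(109 - 145) = 2317*(109 - 145)/162 = (2317/162)*(-36) = -4634/9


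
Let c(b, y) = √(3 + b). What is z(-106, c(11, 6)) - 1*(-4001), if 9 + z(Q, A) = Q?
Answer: 3886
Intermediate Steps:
z(Q, A) = -9 + Q
z(-106, c(11, 6)) - 1*(-4001) = (-9 - 106) - 1*(-4001) = -115 + 4001 = 3886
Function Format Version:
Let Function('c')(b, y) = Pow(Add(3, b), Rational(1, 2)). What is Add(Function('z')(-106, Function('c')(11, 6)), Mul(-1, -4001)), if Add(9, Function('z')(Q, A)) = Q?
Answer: 3886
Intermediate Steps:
Function('z')(Q, A) = Add(-9, Q)
Add(Function('z')(-106, Function('c')(11, 6)), Mul(-1, -4001)) = Add(Add(-9, -106), Mul(-1, -4001)) = Add(-115, 4001) = 3886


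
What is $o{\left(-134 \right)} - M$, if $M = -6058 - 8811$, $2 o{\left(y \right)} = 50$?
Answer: $14894$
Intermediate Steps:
$o{\left(y \right)} = 25$ ($o{\left(y \right)} = \frac{1}{2} \cdot 50 = 25$)
$M = -14869$ ($M = -6058 - 8811 = -14869$)
$o{\left(-134 \right)} - M = 25 - -14869 = 25 + 14869 = 14894$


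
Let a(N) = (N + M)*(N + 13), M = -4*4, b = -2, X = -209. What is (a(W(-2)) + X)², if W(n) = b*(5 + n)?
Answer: 131769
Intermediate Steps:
M = -16
W(n) = -10 - 2*n (W(n) = -2*(5 + n) = -10 - 2*n)
a(N) = (-16 + N)*(13 + N) (a(N) = (N - 16)*(N + 13) = (-16 + N)*(13 + N))
(a(W(-2)) + X)² = ((-208 + (-10 - 2*(-2))² - 3*(-10 - 2*(-2))) - 209)² = ((-208 + (-10 + 4)² - 3*(-10 + 4)) - 209)² = ((-208 + (-6)² - 3*(-6)) - 209)² = ((-208 + 36 + 18) - 209)² = (-154 - 209)² = (-363)² = 131769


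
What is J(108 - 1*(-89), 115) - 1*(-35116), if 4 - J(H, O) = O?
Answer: 35005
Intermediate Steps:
J(H, O) = 4 - O
J(108 - 1*(-89), 115) - 1*(-35116) = (4 - 1*115) - 1*(-35116) = (4 - 115) + 35116 = -111 + 35116 = 35005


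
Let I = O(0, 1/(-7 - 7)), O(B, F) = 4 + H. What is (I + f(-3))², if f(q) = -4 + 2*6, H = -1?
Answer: 121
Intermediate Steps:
f(q) = 8 (f(q) = -4 + 12 = 8)
O(B, F) = 3 (O(B, F) = 4 - 1 = 3)
I = 3
(I + f(-3))² = (3 + 8)² = 11² = 121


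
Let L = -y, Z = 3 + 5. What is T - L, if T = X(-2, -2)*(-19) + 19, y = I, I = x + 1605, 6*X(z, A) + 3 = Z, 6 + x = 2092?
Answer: 22165/6 ≈ 3694.2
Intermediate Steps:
x = 2086 (x = -6 + 2092 = 2086)
Z = 8
X(z, A) = ⅚ (X(z, A) = -½ + (⅙)*8 = -½ + 4/3 = ⅚)
I = 3691 (I = 2086 + 1605 = 3691)
y = 3691
L = -3691 (L = -1*3691 = -3691)
T = 19/6 (T = (⅚)*(-19) + 19 = -95/6 + 19 = 19/6 ≈ 3.1667)
T - L = 19/6 - 1*(-3691) = 19/6 + 3691 = 22165/6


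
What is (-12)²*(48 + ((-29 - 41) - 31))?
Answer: -7632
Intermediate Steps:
(-12)²*(48 + ((-29 - 41) - 31)) = 144*(48 + (-70 - 31)) = 144*(48 - 101) = 144*(-53) = -7632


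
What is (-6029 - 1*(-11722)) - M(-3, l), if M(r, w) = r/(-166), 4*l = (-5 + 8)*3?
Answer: 945035/166 ≈ 5693.0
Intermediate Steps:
l = 9/4 (l = ((-5 + 8)*3)/4 = (3*3)/4 = (¼)*9 = 9/4 ≈ 2.2500)
M(r, w) = -r/166 (M(r, w) = r*(-1/166) = -r/166)
(-6029 - 1*(-11722)) - M(-3, l) = (-6029 - 1*(-11722)) - (-1)*(-3)/166 = (-6029 + 11722) - 1*3/166 = 5693 - 3/166 = 945035/166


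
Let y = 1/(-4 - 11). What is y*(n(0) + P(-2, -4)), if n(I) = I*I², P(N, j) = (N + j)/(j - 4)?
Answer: -1/20 ≈ -0.050000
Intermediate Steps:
P(N, j) = (N + j)/(-4 + j)
n(I) = I³
y = -1/15 (y = 1/(-15) = -1/15 ≈ -0.066667)
y*(n(0) + P(-2, -4)) = -(0³ + (-2 - 4)/(-4 - 4))/15 = -(0 - 6/(-8))/15 = -(0 - ⅛*(-6))/15 = -(0 + ¾)/15 = -1/15*¾ = -1/20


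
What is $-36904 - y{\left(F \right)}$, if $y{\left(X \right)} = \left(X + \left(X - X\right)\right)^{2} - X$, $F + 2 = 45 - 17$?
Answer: $-37554$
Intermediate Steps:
$F = 26$ ($F = -2 + \left(45 - 17\right) = -2 + 28 = 26$)
$y{\left(X \right)} = X^{2} - X$ ($y{\left(X \right)} = \left(X + 0\right)^{2} - X = X^{2} - X$)
$-36904 - y{\left(F \right)} = -36904 - 26 \left(-1 + 26\right) = -36904 - 26 \cdot 25 = -36904 - 650 = -37554$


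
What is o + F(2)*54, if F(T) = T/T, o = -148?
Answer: -94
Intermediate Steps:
F(T) = 1
o + F(2)*54 = -148 + 1*54 = -148 + 54 = -94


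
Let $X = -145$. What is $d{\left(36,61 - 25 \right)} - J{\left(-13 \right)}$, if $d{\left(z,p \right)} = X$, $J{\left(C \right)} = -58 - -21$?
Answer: $-108$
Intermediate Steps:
$J{\left(C \right)} = -37$ ($J{\left(C \right)} = -58 + 21 = -37$)
$d{\left(z,p \right)} = -145$
$d{\left(36,61 - 25 \right)} - J{\left(-13 \right)} = -145 - -37 = -145 + 37 = -108$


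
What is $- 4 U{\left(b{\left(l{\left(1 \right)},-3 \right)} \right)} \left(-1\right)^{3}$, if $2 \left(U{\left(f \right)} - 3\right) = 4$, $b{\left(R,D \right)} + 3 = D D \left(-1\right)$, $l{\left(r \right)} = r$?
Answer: $20$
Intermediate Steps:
$b{\left(R,D \right)} = -3 - D^{2}$ ($b{\left(R,D \right)} = -3 + D D \left(-1\right) = -3 + D^{2} \left(-1\right) = -3 - D^{2}$)
$U{\left(f \right)} = 5$ ($U{\left(f \right)} = 3 + \frac{1}{2} \cdot 4 = 3 + 2 = 5$)
$- 4 U{\left(b{\left(l{\left(1 \right)},-3 \right)} \right)} \left(-1\right)^{3} = \left(-4\right) 5 \left(-1\right)^{3} = \left(-20\right) \left(-1\right) = 20$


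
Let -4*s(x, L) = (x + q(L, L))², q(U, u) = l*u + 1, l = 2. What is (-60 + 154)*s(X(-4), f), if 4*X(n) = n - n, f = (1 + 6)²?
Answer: -460647/2 ≈ -2.3032e+5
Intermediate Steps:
f = 49 (f = 7² = 49)
q(U, u) = 1 + 2*u (q(U, u) = 2*u + 1 = 1 + 2*u)
X(n) = 0 (X(n) = (n - n)/4 = (¼)*0 = 0)
s(x, L) = -(1 + x + 2*L)²/4 (s(x, L) = -(x + (1 + 2*L))²/4 = -(1 + x + 2*L)²/4)
(-60 + 154)*s(X(-4), f) = (-60 + 154)*(-(1 + 0 + 2*49)²/4) = 94*(-(1 + 0 + 98)²/4) = 94*(-¼*99²) = 94*(-¼*9801) = 94*(-9801/4) = -460647/2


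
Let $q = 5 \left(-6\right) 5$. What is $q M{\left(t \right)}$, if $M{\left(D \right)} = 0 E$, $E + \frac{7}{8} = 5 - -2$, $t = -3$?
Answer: $0$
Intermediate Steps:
$q = -150$ ($q = \left(-30\right) 5 = -150$)
$E = \frac{49}{8}$ ($E = - \frac{7}{8} + \left(5 - -2\right) = - \frac{7}{8} + \left(5 + 2\right) = - \frac{7}{8} + 7 = \frac{49}{8} \approx 6.125$)
$M{\left(D \right)} = 0$ ($M{\left(D \right)} = 0 \cdot \frac{49}{8} = 0$)
$q M{\left(t \right)} = \left(-150\right) 0 = 0$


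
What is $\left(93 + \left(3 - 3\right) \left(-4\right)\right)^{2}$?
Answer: $8649$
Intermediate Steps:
$\left(93 + \left(3 - 3\right) \left(-4\right)\right)^{2} = \left(93 + 0 \left(-4\right)\right)^{2} = \left(93 + 0\right)^{2} = 93^{2} = 8649$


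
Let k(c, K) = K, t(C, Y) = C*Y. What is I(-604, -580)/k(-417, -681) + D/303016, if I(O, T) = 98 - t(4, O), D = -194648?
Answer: -37264063/8598079 ≈ -4.3340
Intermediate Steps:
I(O, T) = 98 - 4*O
I(-604, -580)/k(-417, -681) + D/303016 = (98 - 4*(-604))/(-681) - 194648/303016 = (98 + 2416)*(-1/681) - 194648*1/303016 = 2514*(-1/681) - 24331/37877 = -838/227 - 24331/37877 = -37264063/8598079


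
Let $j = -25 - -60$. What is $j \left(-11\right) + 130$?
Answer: $-255$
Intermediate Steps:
$j = 35$ ($j = -25 + 60 = 35$)
$j \left(-11\right) + 130 = 35 \left(-11\right) + 130 = -385 + 130 = -255$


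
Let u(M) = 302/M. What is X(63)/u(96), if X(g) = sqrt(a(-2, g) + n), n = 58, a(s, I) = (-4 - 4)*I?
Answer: 48*I*sqrt(446)/151 ≈ 6.7132*I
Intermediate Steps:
a(s, I) = -8*I
X(g) = sqrt(58 - 8*g) (X(g) = sqrt(-8*g + 58) = sqrt(58 - 8*g))
X(63)/u(96) = sqrt(58 - 8*63)/((302/96)) = sqrt(58 - 504)/((302*(1/96))) = sqrt(-446)/(151/48) = (I*sqrt(446))*(48/151) = 48*I*sqrt(446)/151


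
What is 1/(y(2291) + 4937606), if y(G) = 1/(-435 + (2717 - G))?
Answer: 9/44438453 ≈ 2.0253e-7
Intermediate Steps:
y(G) = 1/(2282 - G)
1/(y(2291) + 4937606) = 1/(-1/(-2282 + 2291) + 4937606) = 1/(-1/9 + 4937606) = 1/(-1*⅑ + 4937606) = 1/(-⅑ + 4937606) = 1/(44438453/9) = 9/44438453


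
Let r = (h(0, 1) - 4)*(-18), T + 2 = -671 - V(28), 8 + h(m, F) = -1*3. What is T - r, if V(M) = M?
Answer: -971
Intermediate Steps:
h(m, F) = -11 (h(m, F) = -8 - 1*3 = -8 - 3 = -11)
T = -701 (T = -2 + (-671 - 1*28) = -2 + (-671 - 28) = -2 - 699 = -701)
r = 270 (r = (-11 - 4)*(-18) = -15*(-18) = 270)
T - r = -701 - 1*270 = -701 - 270 = -971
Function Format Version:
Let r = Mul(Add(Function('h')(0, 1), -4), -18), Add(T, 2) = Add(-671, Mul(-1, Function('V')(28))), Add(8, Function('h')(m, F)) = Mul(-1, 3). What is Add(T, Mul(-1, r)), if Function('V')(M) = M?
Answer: -971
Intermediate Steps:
Function('h')(m, F) = -11 (Function('h')(m, F) = Add(-8, Mul(-1, 3)) = Add(-8, -3) = -11)
T = -701 (T = Add(-2, Add(-671, Mul(-1, 28))) = Add(-2, Add(-671, -28)) = Add(-2, -699) = -701)
r = 270 (r = Mul(Add(-11, -4), -18) = Mul(-15, -18) = 270)
Add(T, Mul(-1, r)) = Add(-701, Mul(-1, 270)) = Add(-701, -270) = -971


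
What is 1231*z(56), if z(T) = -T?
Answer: -68936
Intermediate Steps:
1231*z(56) = 1231*(-1*56) = 1231*(-56) = -68936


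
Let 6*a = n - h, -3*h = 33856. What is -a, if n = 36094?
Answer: -71069/9 ≈ -7896.6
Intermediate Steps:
h = -33856/3 (h = -⅓*33856 = -33856/3 ≈ -11285.)
a = 71069/9 (a = (36094 - 1*(-33856/3))/6 = (36094 + 33856/3)/6 = (⅙)*(142138/3) = 71069/9 ≈ 7896.6)
-a = -1*71069/9 = -71069/9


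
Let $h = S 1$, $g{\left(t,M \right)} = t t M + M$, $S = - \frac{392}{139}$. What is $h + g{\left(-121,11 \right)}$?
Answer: $\frac{22387226}{139} \approx 1.6106 \cdot 10^{5}$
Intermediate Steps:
$S = - \frac{392}{139}$ ($S = \left(-392\right) \frac{1}{139} = - \frac{392}{139} \approx -2.8201$)
$g{\left(t,M \right)} = M + M t^{2}$ ($g{\left(t,M \right)} = t^{2} M + M = M t^{2} + M = M + M t^{2}$)
$h = - \frac{392}{139}$ ($h = \left(- \frac{392}{139}\right) 1 = - \frac{392}{139} \approx -2.8201$)
$h + g{\left(-121,11 \right)} = - \frac{392}{139} + 11 \left(1 + \left(-121\right)^{2}\right) = - \frac{392}{139} + 11 \left(1 + 14641\right) = - \frac{392}{139} + 11 \cdot 14642 = - \frac{392}{139} + 161062 = \frac{22387226}{139}$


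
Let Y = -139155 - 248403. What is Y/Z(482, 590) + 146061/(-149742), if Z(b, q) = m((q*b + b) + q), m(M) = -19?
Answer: 6447881653/316122 ≈ 20397.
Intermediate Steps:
Z(b, q) = -19
Y = -387558
Y/Z(482, 590) + 146061/(-149742) = -387558/(-19) + 146061/(-149742) = -387558*(-1/19) + 146061*(-1/149742) = 387558/19 - 16229/16638 = 6447881653/316122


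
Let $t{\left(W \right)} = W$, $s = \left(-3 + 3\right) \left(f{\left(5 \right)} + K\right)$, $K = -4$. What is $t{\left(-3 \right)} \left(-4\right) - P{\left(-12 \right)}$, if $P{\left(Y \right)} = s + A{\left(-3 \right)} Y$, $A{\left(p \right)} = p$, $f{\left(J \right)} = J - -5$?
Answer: $-24$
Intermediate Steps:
$f{\left(J \right)} = 5 + J$ ($f{\left(J \right)} = J + 5 = 5 + J$)
$s = 0$ ($s = \left(-3 + 3\right) \left(\left(5 + 5\right) - 4\right) = 0 \left(10 - 4\right) = 0 \cdot 6 = 0$)
$P{\left(Y \right)} = - 3 Y$ ($P{\left(Y \right)} = 0 - 3 Y = - 3 Y$)
$t{\left(-3 \right)} \left(-4\right) - P{\left(-12 \right)} = \left(-3\right) \left(-4\right) - \left(-3\right) \left(-12\right) = 12 - 36 = -24$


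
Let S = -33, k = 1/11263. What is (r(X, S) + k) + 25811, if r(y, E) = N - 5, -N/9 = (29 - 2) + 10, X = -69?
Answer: 286902400/11263 ≈ 25473.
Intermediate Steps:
k = 1/11263 ≈ 8.8786e-5
N = -333 (N = -9*((29 - 2) + 10) = -9*(27 + 10) = -9*37 = -333)
r(y, E) = -338 (r(y, E) = -333 - 5 = -338)
(r(X, S) + k) + 25811 = (-338 + 1/11263) + 25811 = -3806893/11263 + 25811 = 286902400/11263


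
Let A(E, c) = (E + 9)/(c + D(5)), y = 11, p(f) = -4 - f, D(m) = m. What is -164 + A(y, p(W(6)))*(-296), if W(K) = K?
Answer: 1020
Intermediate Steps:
A(E, c) = (9 + E)/(5 + c) (A(E, c) = (E + 9)/(c + 5) = (9 + E)/(5 + c))
-164 + A(y, p(W(6)))*(-296) = -164 + ((9 + 11)/(5 + (-4 - 1*6)))*(-296) = -164 + (20/(5 + (-4 - 6)))*(-296) = -164 + (20/(5 - 10))*(-296) = -164 + (20/(-5))*(-296) = -164 - 1/5*20*(-296) = -164 - 4*(-296) = -164 + 1184 = 1020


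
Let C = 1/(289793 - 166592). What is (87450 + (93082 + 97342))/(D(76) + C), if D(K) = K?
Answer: 34234354674/9363277 ≈ 3656.2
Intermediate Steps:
C = 1/123201 ≈ 8.1168e-6
(87450 + (93082 + 97342))/(D(76) + C) = (87450 + (93082 + 97342))/(76 + 1/123201) = (87450 + 190424)/(9363277/123201) = 277874*(123201/9363277) = 34234354674/9363277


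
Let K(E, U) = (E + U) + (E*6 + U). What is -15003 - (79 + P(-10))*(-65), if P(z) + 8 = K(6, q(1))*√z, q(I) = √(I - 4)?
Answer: -10388 - 130*√30 + 2730*I*√10 ≈ -11100.0 + 8633.0*I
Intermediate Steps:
q(I) = √(-4 + I)
K(E, U) = 2*U + 7*E (K(E, U) = (E + U) + (6*E + U) = (E + U) + (U + 6*E) = 2*U + 7*E)
P(z) = -8 + √z*(42 + 2*I*√3) (P(z) = -8 + (2*√(-4 + 1) + 7*6)*√z = -8 + (2*√(-3) + 42)*√z = -8 + (2*(I*√3) + 42)*√z = -8 + (2*I*√3 + 42)*√z = -8 + (42 + 2*I*√3)*√z = -8 + √z*(42 + 2*I*√3))
-15003 - (79 + P(-10))*(-65) = -15003 - (79 + (-8 + 2*√(-10)*(21 + I*√3)))*(-65) = -15003 - (79 + (-8 + 2*(I*√10)*(21 + I*√3)))*(-65) = -15003 - (79 + (-8 + 2*I*√10*(21 + I*√3)))*(-65) = -15003 - (71 + 2*I*√10*(21 + I*√3))*(-65) = -15003 - (-4615 - 130*I*√10*(21 + I*√3)) = -15003 + (4615 + 130*I*√10*(21 + I*√3)) = -10388 + 130*I*√10*(21 + I*√3)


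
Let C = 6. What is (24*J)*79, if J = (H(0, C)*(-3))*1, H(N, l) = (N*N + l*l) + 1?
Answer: -210456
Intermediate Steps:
H(N, l) = 1 + N**2 + l**2 (H(N, l) = (N**2 + l**2) + 1 = 1 + N**2 + l**2)
J = -111 (J = ((1 + 0**2 + 6**2)*(-3))*1 = ((1 + 0 + 36)*(-3))*1 = (37*(-3))*1 = -111*1 = -111)
(24*J)*79 = (24*(-111))*79 = -2664*79 = -210456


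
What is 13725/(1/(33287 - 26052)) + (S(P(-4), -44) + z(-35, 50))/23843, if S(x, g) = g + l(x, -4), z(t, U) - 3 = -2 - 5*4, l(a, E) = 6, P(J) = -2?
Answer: 2367618841068/23843 ≈ 9.9300e+7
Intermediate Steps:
z(t, U) = -19 (z(t, U) = 3 + (-2 - 5*4) = 3 + (-2 - 20) = 3 - 22 = -19)
S(x, g) = 6 + g (S(x, g) = g + 6 = 6 + g)
13725/(1/(33287 - 26052)) + (S(P(-4), -44) + z(-35, 50))/23843 = 13725/(1/(33287 - 26052)) + ((6 - 44) - 19)/23843 = 13725/(1/7235) + (-38 - 19)*(1/23843) = 13725/(1/7235) - 57*1/23843 = 13725*7235 - 57/23843 = 99300375 - 57/23843 = 2367618841068/23843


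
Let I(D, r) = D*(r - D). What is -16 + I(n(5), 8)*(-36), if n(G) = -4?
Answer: 1712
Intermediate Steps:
-16 + I(n(5), 8)*(-36) = -16 - 4*(8 - 1*(-4))*(-36) = -16 - 4*(8 + 4)*(-36) = -16 - 4*12*(-36) = -16 - 48*(-36) = -16 + 1728 = 1712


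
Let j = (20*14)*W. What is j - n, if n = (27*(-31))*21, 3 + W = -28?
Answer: 8897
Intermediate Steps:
W = -31 (W = -3 - 28 = -31)
n = -17577 (n = -837*21 = -17577)
j = -8680 (j = (20*14)*(-31) = 280*(-31) = -8680)
j - n = -8680 - 1*(-17577) = -8680 + 17577 = 8897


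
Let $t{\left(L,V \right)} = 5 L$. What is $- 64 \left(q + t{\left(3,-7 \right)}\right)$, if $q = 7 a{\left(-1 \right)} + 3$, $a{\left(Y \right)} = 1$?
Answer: $-1600$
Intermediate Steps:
$q = 10$ ($q = 7 \cdot 1 + 3 = 7 + 3 = 10$)
$- 64 \left(q + t{\left(3,-7 \right)}\right) = - 64 \left(10 + 5 \cdot 3\right) = - 64 \left(10 + 15\right) = \left(-64\right) 25 = -1600$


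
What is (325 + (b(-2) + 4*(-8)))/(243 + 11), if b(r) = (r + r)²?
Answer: 309/254 ≈ 1.2165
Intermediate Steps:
b(r) = 4*r² (b(r) = (2*r)² = 4*r²)
(325 + (b(-2) + 4*(-8)))/(243 + 11) = (325 + (4*(-2)² + 4*(-8)))/(243 + 11) = (325 + (4*4 - 32))/254 = (325 + (16 - 32))*(1/254) = (325 - 16)*(1/254) = 309*(1/254) = 309/254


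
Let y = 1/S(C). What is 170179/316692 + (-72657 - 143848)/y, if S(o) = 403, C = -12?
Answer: -27631856618201/316692 ≈ -8.7251e+7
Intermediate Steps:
y = 1/403 ≈ 0.0024814
170179/316692 + (-72657 - 143848)/y = 170179/316692 + (-72657 - 143848)/(1/403) = 170179*(1/316692) - 216505*403 = 170179/316692 - 87251515 = -27631856618201/316692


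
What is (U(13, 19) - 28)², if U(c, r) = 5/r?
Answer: 277729/361 ≈ 769.33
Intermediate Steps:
(U(13, 19) - 28)² = (5/19 - 28)² = (-527/19)² = 277729/361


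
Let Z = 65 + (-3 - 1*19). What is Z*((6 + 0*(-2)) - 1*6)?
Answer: 0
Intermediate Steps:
Z = 43 (Z = 65 + (-3 - 19) = 65 - 22 = 43)
Z*((6 + 0*(-2)) - 1*6) = 43*((6 + 0*(-2)) - 1*6) = 43*((6 + 0) - 6) = 43*(6 - 6) = 43*0 = 0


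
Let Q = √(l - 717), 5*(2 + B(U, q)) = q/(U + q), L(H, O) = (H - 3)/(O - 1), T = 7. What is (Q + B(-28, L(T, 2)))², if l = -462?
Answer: (61 - 90*I*√131)²/900 ≈ -1174.9 - 139.64*I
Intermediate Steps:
L(H, O) = (-3 + H)/(-1 + O)
B(U, q) = -2 + q/(5*(U + q)) (B(U, q) = -2 + (q/(U + q))/5 = -2 + q/(5*(U + q)))
Q = 3*I*√131 (Q = √(-462 - 717) = √(-1179) = 3*I*√131 ≈ 34.337*I)
(Q + B(-28, L(T, 2)))² = (3*I*√131 + (-2*(-28) - 9*(-3 + 7)/(5*(-1 + 2)))/(-28 + (-3 + 7)/(-1 + 2)))² = (3*I*√131 + (56 - 9*4/(5*1))/(-28 + 4/1))² = (3*I*√131 + (56 - 9*4/5)/(-28 + 1*4))² = (3*I*√131 + (56 - 9/5*4)/(-28 + 4))² = (3*I*√131 + (56 - 36/5)/(-24))² = (3*I*√131 - 1/24*244/5)² = (3*I*√131 - 61/30)² = (-61/30 + 3*I*√131)²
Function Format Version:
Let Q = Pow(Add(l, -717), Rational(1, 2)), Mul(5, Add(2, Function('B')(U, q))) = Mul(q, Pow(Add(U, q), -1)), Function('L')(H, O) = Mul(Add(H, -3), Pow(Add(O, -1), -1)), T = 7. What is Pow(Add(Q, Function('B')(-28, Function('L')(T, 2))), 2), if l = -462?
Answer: Mul(Rational(1, 900), Pow(Add(61, Mul(-90, I, Pow(131, Rational(1, 2)))), 2)) ≈ Add(-1174.9, Mul(-139.64, I))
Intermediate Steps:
Function('L')(H, O) = Mul(Pow(Add(-1, O), -1), Add(-3, H)) (Function('L')(H, O) = Mul(Add(-3, H), Pow(Add(-1, O), -1)) = Mul(Pow(Add(-1, O), -1), Add(-3, H)))
Function('B')(U, q) = Add(-2, Mul(Rational(1, 5), q, Pow(Add(U, q), -1))) (Function('B')(U, q) = Add(-2, Mul(Rational(1, 5), Mul(q, Pow(Add(U, q), -1)))) = Add(-2, Mul(Rational(1, 5), q, Pow(Add(U, q), -1))))
Q = Mul(3, I, Pow(131, Rational(1, 2))) (Q = Pow(Add(-462, -717), Rational(1, 2)) = Pow(-1179, Rational(1, 2)) = Mul(3, I, Pow(131, Rational(1, 2))) ≈ Mul(34.337, I))
Pow(Add(Q, Function('B')(-28, Function('L')(T, 2))), 2) = Pow(Add(Mul(3, I, Pow(131, Rational(1, 2))), Mul(Pow(Add(-28, Mul(Pow(Add(-1, 2), -1), Add(-3, 7))), -1), Add(Mul(-2, -28), Mul(Rational(-9, 5), Mul(Pow(Add(-1, 2), -1), Add(-3, 7)))))), 2) = Pow(Add(Mul(3, I, Pow(131, Rational(1, 2))), Mul(Pow(Add(-28, Mul(Pow(1, -1), 4)), -1), Add(56, Mul(Rational(-9, 5), Mul(Pow(1, -1), 4))))), 2) = Pow(Add(Mul(3, I, Pow(131, Rational(1, 2))), Mul(Pow(Add(-28, Mul(1, 4)), -1), Add(56, Mul(Rational(-9, 5), Mul(1, 4))))), 2) = Pow(Add(Mul(3, I, Pow(131, Rational(1, 2))), Mul(Pow(Add(-28, 4), -1), Add(56, Mul(Rational(-9, 5), 4)))), 2) = Pow(Add(Mul(3, I, Pow(131, Rational(1, 2))), Mul(Pow(-24, -1), Add(56, Rational(-36, 5)))), 2) = Pow(Add(Mul(3, I, Pow(131, Rational(1, 2))), Mul(Rational(-1, 24), Rational(244, 5))), 2) = Pow(Add(Mul(3, I, Pow(131, Rational(1, 2))), Rational(-61, 30)), 2) = Pow(Add(Rational(-61, 30), Mul(3, I, Pow(131, Rational(1, 2)))), 2)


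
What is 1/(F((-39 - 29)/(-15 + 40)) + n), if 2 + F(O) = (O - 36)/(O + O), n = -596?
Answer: -17/10045 ≈ -0.0016924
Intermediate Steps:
F(O) = -2 + (-36 + O)/(2*O) (F(O) = -2 + (O - 36)/(O + O) = -2 + (-36 + O)/((2*O)) = -2 + (-36 + O)*(1/(2*O)) = -2 + (-36 + O)/(2*O))
1/(F((-39 - 29)/(-15 + 40)) + n) = 1/((-3/2 - 18*(-15 + 40)/(-39 - 29)) - 596) = 1/((-3/2 - 18/((-68/25))) - 596) = 1/((-3/2 - 18/((-68*1/25))) - 596) = 1/((-3/2 - 18/(-68/25)) - 596) = 1/((-3/2 - 18*(-25/68)) - 596) = 1/((-3/2 + 225/34) - 596) = 1/(87/17 - 596) = 1/(-10045/17) = -17/10045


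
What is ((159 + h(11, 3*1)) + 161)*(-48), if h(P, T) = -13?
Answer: -14736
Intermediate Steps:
((159 + h(11, 3*1)) + 161)*(-48) = ((159 - 13) + 161)*(-48) = (146 + 161)*(-48) = 307*(-48) = -14736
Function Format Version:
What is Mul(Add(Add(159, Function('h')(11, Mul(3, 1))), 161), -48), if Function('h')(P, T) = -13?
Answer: -14736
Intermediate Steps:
Mul(Add(Add(159, Function('h')(11, Mul(3, 1))), 161), -48) = Mul(Add(Add(159, -13), 161), -48) = Mul(Add(146, 161), -48) = Mul(307, -48) = -14736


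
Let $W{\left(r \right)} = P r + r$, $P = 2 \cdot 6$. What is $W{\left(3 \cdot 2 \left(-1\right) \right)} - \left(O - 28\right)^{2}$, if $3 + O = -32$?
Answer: $-4047$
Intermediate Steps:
$O = -35$ ($O = -3 - 32 = -35$)
$P = 12$
$W{\left(r \right)} = 13 r$ ($W{\left(r \right)} = 12 r + r = 13 r$)
$W{\left(3 \cdot 2 \left(-1\right) \right)} - \left(O - 28\right)^{2} = 13 \cdot 3 \cdot 2 \left(-1\right) - \left(-35 - 28\right)^{2} = 13 \cdot 6 \left(-1\right) - \left(-63\right)^{2} = 13 \left(-6\right) - 3969 = -78 - 3969 = -4047$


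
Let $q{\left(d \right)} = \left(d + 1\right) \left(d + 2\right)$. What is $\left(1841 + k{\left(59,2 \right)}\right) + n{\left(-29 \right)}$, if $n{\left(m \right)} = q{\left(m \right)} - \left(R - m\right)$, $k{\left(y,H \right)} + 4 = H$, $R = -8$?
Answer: $2574$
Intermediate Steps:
$k{\left(y,H \right)} = -4 + H$
$q{\left(d \right)} = \left(1 + d\right) \left(2 + d\right)$
$n{\left(m \right)} = 10 + m^{2} + 4 m$ ($n{\left(m \right)} = \left(2 + m^{2} + 3 m\right) - \left(-8 - m\right) = \left(2 + m^{2} + 3 m\right) + \left(8 + m\right) = 10 + m^{2} + 4 m$)
$\left(1841 + k{\left(59,2 \right)}\right) + n{\left(-29 \right)} = \left(1841 + \left(-4 + 2\right)\right) + \left(10 + \left(-29\right)^{2} + 4 \left(-29\right)\right) = \left(1841 - 2\right) + \left(10 + 841 - 116\right) = 1839 + 735 = 2574$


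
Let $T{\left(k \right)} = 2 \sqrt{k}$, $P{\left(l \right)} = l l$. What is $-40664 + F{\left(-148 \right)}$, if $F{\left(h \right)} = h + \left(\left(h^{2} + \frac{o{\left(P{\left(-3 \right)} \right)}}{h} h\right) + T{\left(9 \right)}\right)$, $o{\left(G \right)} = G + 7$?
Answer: $-18886$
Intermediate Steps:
$P{\left(l \right)} = l^{2}$
$o{\left(G \right)} = 7 + G$
$F{\left(h \right)} = 22 + h + h^{2}$ ($F{\left(h \right)} = h + \left(\left(h^{2} + \frac{7 + \left(-3\right)^{2}}{h} h\right) + 2 \sqrt{9}\right) = h + \left(\left(h^{2} + \frac{7 + 9}{h} h\right) + 2 \cdot 3\right) = h + \left(\left(h^{2} + \frac{16}{h} h\right) + 6\right) = h + \left(\left(h^{2} + 16\right) + 6\right) = h + \left(\left(16 + h^{2}\right) + 6\right) = h + \left(22 + h^{2}\right) = 22 + h + h^{2}$)
$-40664 + F{\left(-148 \right)} = -40664 + \left(22 - 148 + \left(-148\right)^{2}\right) = -40664 + \left(22 - 148 + 21904\right) = -40664 + 21778 = -18886$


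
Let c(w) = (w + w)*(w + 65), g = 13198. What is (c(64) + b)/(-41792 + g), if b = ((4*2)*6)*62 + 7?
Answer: -19495/28594 ≈ -0.68179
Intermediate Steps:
c(w) = 2*w*(65 + w) (c(w) = (2*w)*(65 + w) = 2*w*(65 + w))
b = 2983 (b = (8*6)*62 + 7 = 48*62 + 7 = 2976 + 7 = 2983)
(c(64) + b)/(-41792 + g) = (2*64*(65 + 64) + 2983)/(-41792 + 13198) = (2*64*129 + 2983)/(-28594) = (16512 + 2983)*(-1/28594) = 19495*(-1/28594) = -19495/28594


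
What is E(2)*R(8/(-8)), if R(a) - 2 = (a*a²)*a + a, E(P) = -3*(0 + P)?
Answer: -12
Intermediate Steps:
E(P) = -3*P
R(a) = 2 + a + a⁴ (R(a) = 2 + ((a*a²)*a + a) = 2 + (a³*a + a) = 2 + (a⁴ + a) = 2 + (a + a⁴) = 2 + a + a⁴)
E(2)*R(8/(-8)) = (-3*2)*(2 + 8/(-8) + (8/(-8))⁴) = -6*(2 + 8*(-⅛) + (8*(-⅛))⁴) = -6*(2 - 1 + (-1)⁴) = -6*(2 - 1 + 1) = -6*2 = -12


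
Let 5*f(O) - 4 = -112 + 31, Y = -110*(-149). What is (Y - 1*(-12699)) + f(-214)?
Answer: 145368/5 ≈ 29074.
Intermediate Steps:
Y = 16390
f(O) = -77/5 (f(O) = 4/5 + (-112 + 31)/5 = 4/5 + (1/5)*(-81) = 4/5 - 81/5 = -77/5)
(Y - 1*(-12699)) + f(-214) = (16390 - 1*(-12699)) - 77/5 = (16390 + 12699) - 77/5 = 29089 - 77/5 = 145368/5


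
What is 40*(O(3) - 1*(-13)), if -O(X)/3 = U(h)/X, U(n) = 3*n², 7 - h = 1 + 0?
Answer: -3800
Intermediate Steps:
h = 6 (h = 7 - (1 + 0) = 7 - 1*1 = 7 - 1 = 6)
O(X) = -324/X (O(X) = -3*3*6²/X = -3*3*36/X = -324/X)
40*(O(3) - 1*(-13)) = 40*(-324/3 - 1*(-13)) = 40*(-324*⅓ + 13) = 40*(-108 + 13) = 40*(-95) = -3800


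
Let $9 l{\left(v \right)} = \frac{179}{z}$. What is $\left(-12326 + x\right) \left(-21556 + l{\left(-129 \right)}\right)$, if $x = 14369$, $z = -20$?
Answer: $- \frac{880818793}{20} \approx -4.4041 \cdot 10^{7}$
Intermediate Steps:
$l{\left(v \right)} = - \frac{179}{180}$ ($l{\left(v \right)} = \frac{179 \frac{1}{-20}}{9} = \frac{179 \left(- \frac{1}{20}\right)}{9} = \frac{1}{9} \left(- \frac{179}{20}\right) = - \frac{179}{180}$)
$\left(-12326 + x\right) \left(-21556 + l{\left(-129 \right)}\right) = \left(-12326 + 14369\right) \left(-21556 - \frac{179}{180}\right) = 2043 \left(- \frac{3880259}{180}\right) = - \frac{880818793}{20}$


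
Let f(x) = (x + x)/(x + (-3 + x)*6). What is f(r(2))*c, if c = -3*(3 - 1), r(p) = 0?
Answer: 0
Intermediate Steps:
f(x) = 2*x/(-18 + 7*x) (f(x) = (2*x)/(x + (-18 + 6*x)) = (2*x)/(-18 + 7*x) = 2*x/(-18 + 7*x))
c = -6 (c = -3*2 = -6)
f(r(2))*c = (2*0/(-18 + 7*0))*(-6) = (2*0/(-18 + 0))*(-6) = (2*0/(-18))*(-6) = (2*0*(-1/18))*(-6) = 0*(-6) = 0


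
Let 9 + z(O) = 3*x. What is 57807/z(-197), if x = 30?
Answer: 2141/3 ≈ 713.67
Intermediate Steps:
z(O) = 81 (z(O) = -9 + 3*30 = -9 + 90 = 81)
57807/z(-197) = 57807/81 = 57807*(1/81) = 2141/3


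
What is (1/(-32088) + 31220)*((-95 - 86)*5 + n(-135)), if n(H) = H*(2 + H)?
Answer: 8540237235475/16044 ≈ 5.3230e+8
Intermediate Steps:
(1/(-32088) + 31220)*((-95 - 86)*5 + n(-135)) = (1/(-32088) + 31220)*((-95 - 86)*5 - 135*(2 - 135)) = (-1/32088 + 31220)*(-181*5 - 135*(-133)) = 1001787359*(-905 + 17955)/32088 = (1001787359/32088)*17050 = 8540237235475/16044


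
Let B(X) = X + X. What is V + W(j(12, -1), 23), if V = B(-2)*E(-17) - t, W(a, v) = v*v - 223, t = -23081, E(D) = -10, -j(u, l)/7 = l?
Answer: 23427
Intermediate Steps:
j(u, l) = -7*l
B(X) = 2*X
W(a, v) = -223 + v² (W(a, v) = v² - 223 = -223 + v²)
V = 23121 (V = (2*(-2))*(-10) - 1*(-23081) = -4*(-10) + 23081 = 40 + 23081 = 23121)
V + W(j(12, -1), 23) = 23121 + (-223 + 23²) = 23121 + (-223 + 529) = 23121 + 306 = 23427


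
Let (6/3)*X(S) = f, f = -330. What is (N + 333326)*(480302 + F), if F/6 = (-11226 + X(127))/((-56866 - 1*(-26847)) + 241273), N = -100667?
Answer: 3934482791262093/35209 ≈ 1.1175e+11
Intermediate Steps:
X(S) = -165 (X(S) = (½)*(-330) = -165)
F = -11391/35209 (F = 6*((-11226 - 165)/((-56866 - 1*(-26847)) + 241273)) = 6*(-11391/((-56866 + 26847) + 241273)) = 6*(-11391/(-30019 + 241273)) = 6*(-11391/211254) = 6*(-11391*1/211254) = 6*(-3797/70418) = -11391/35209 ≈ -0.32353)
(N + 333326)*(480302 + F) = (-100667 + 333326)*(480302 - 11391/35209) = 232659*(16910941727/35209) = 3934482791262093/35209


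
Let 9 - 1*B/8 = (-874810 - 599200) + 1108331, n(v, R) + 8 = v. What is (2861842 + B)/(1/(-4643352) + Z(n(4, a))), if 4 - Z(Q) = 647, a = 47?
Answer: -26872684623792/2985675337 ≈ -9000.5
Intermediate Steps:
n(v, R) = -8 + v
Z(Q) = -643 (Z(Q) = 4 - 1*647 = 4 - 647 = -643)
B = 2925504 (B = 72 - 8*((-874810 - 599200) + 1108331) = 72 - 8*(-1474010 + 1108331) = 72 - 8*(-365679) = 72 + 2925432 = 2925504)
(2861842 + B)/(1/(-4643352) + Z(n(4, a))) = (2861842 + 2925504)/(1/(-4643352) - 643) = 5787346/(-1/4643352 - 643) = 5787346/(-2985675337/4643352) = 5787346*(-4643352/2985675337) = -26872684623792/2985675337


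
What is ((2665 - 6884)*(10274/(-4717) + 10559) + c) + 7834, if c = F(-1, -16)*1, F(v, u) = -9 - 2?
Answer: -210054654760/4717 ≈ -4.4531e+7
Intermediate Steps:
F(v, u) = -11
c = -11 (c = -11*1 = -11)
((2665 - 6884)*(10274/(-4717) + 10559) + c) + 7834 = ((2665 - 6884)*(10274/(-4717) + 10559) - 11) + 7834 = (-4219*(10274*(-1/4717) + 10559) - 11) + 7834 = (-4219*(-10274/4717 + 10559) - 11) + 7834 = (-4219*49796529/4717 - 11) + 7834 = (-210091555851/4717 - 11) + 7834 = -210091607738/4717 + 7834 = -210054654760/4717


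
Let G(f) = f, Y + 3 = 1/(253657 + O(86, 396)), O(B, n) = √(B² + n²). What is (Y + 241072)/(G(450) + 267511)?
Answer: 15510791552521810/17241068802447957 - 2*√41053/17241068802447957 ≈ 0.89964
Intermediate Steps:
Y = -3 + 1/(253657 + 2*√41053) (Y = -3 + 1/(253657 + √(86² + 396²)) = -3 + 1/(253657 + √(7396 + 156816)) = -3 + 1/(253657 + √164212) = -3 + 1/(253657 + 2*√41053) ≈ -3.0000)
(Y + 241072)/(G(450) + 267511) = ((-193024874654/64341709437 - 2*√41053/64341709437) + 241072)/(450 + 267511) = (15510791552521810/64341709437 - 2*√41053/64341709437)/267961 = (15510791552521810/64341709437 - 2*√41053/64341709437)*(1/267961) = 15510791552521810/17241068802447957 - 2*√41053/17241068802447957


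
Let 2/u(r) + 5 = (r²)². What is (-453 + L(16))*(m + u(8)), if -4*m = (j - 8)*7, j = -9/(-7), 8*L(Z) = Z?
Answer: -86720535/16364 ≈ -5299.5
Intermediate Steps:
L(Z) = Z/8
j = 9/7 (j = -9*(-⅐) = 9/7 ≈ 1.2857)
m = 47/4 (m = -(9/7 - 8)*7/4 = -(-47)*7/28 = -¼*(-47) = 47/4 ≈ 11.750)
u(r) = 2/(-5 + r⁴) (u(r) = 2/(-5 + (r²)²) = 2/(-5 + r⁴))
(-453 + L(16))*(m + u(8)) = (-453 + (⅛)*16)*(47/4 + 2/(-5 + 8⁴)) = (-453 + 2)*(47/4 + 2/(-5 + 4096)) = -451*(47/4 + 2/4091) = -451*192285/16364 = -86720535/16364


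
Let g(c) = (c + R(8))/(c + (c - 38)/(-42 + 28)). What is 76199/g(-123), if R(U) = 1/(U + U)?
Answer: 135939016/1967 ≈ 69110.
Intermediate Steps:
R(U) = 1/(2*U)
g(c) = (1/16 + c)/(19/7 + 13*c/14) (g(c) = (c + (1/2)/8)/(c + (c - 38)/(-42 + 28)) = (c + (1/2)*(1/8))/(c + (-38 + c)/(-14)) = (c + 1/16)/(c + (-38 + c)*(-1/14)) = (1/16 + c)/(c + (19/7 - c/14)) = (1/16 + c)/(19/7 + 13*c/14))
76199/g(-123) = 76199/((7*(1 + 16*(-123))/(8*(38 + 13*(-123))))) = 76199/((7*(1 - 1968)/(8*(38 - 1599)))) = 76199/(((7/8)*(-1967)/(-1561))) = 76199/(((7/8)*(-1/1561)*(-1967))) = 76199/(1967/1784) = 76199*(1784/1967) = 135939016/1967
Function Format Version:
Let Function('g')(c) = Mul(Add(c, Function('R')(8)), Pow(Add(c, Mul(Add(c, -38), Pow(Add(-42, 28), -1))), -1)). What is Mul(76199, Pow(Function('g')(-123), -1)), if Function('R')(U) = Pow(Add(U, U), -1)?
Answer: Rational(135939016, 1967) ≈ 69110.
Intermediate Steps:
Function('R')(U) = Mul(Rational(1, 2), Pow(U, -1)) (Function('R')(U) = Pow(Mul(2, U), -1) = Mul(Rational(1, 2), Pow(U, -1)))
Function('g')(c) = Mul(Pow(Add(Rational(19, 7), Mul(Rational(13, 14), c)), -1), Add(Rational(1, 16), c)) (Function('g')(c) = Mul(Add(c, Mul(Rational(1, 2), Pow(8, -1))), Pow(Add(c, Mul(Add(c, -38), Pow(Add(-42, 28), -1))), -1)) = Mul(Add(c, Mul(Rational(1, 2), Rational(1, 8))), Pow(Add(c, Mul(Add(-38, c), Pow(-14, -1))), -1)) = Mul(Add(c, Rational(1, 16)), Pow(Add(c, Mul(Add(-38, c), Rational(-1, 14))), -1)) = Mul(Add(Rational(1, 16), c), Pow(Add(c, Add(Rational(19, 7), Mul(Rational(-1, 14), c))), -1)) = Mul(Add(Rational(1, 16), c), Pow(Add(Rational(19, 7), Mul(Rational(13, 14), c)), -1)) = Mul(Pow(Add(Rational(19, 7), Mul(Rational(13, 14), c)), -1), Add(Rational(1, 16), c)))
Mul(76199, Pow(Function('g')(-123), -1)) = Mul(76199, Pow(Mul(Rational(7, 8), Pow(Add(38, Mul(13, -123)), -1), Add(1, Mul(16, -123))), -1)) = Mul(76199, Pow(Mul(Rational(7, 8), Pow(Add(38, -1599), -1), Add(1, -1968)), -1)) = Mul(76199, Pow(Mul(Rational(7, 8), Pow(-1561, -1), -1967), -1)) = Mul(76199, Pow(Mul(Rational(7, 8), Rational(-1, 1561), -1967), -1)) = Mul(76199, Pow(Rational(1967, 1784), -1)) = Mul(76199, Rational(1784, 1967)) = Rational(135939016, 1967)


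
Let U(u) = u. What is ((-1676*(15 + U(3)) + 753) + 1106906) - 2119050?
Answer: -1041559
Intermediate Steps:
((-1676*(15 + U(3)) + 753) + 1106906) - 2119050 = ((-1676*(15 + 3) + 753) + 1106906) - 2119050 = ((-1676*18 + 753) + 1106906) - 2119050 = ((-838*36 + 753) + 1106906) - 2119050 = ((-30168 + 753) + 1106906) - 2119050 = (-29415 + 1106906) - 2119050 = 1077491 - 2119050 = -1041559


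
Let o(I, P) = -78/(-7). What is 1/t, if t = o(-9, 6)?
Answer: 7/78 ≈ 0.089744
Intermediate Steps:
o(I, P) = 78/7 (o(I, P) = -78*(-⅐) = 78/7)
t = 78/7 ≈ 11.143
1/t = 1/(78/7) = 7/78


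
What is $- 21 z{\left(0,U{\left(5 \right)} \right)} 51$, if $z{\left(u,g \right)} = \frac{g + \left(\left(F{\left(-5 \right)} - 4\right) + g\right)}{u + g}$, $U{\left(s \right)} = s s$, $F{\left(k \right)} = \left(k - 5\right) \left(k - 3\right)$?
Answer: $- \frac{134946}{25} \approx -5397.8$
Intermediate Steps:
$F{\left(k \right)} = \left(-5 + k\right) \left(-3 + k\right)$
$U{\left(s \right)} = s^{2}$
$z{\left(u,g \right)} = \frac{76 + 2 g}{g + u}$ ($z{\left(u,g \right)} = \frac{g + \left(\left(\left(15 + \left(-5\right)^{2} - -40\right) - 4\right) + g\right)}{u + g} = \frac{g + \left(\left(\left(15 + 25 + 40\right) - 4\right) + g\right)}{g + u} = \frac{g + \left(\left(80 - 4\right) + g\right)}{g + u} = \frac{g + \left(76 + g\right)}{g + u} = \frac{76 + 2 g}{g + u}$)
$- 21 z{\left(0,U{\left(5 \right)} \right)} 51 = - 21 \frac{2 \left(38 + 5^{2}\right)}{5^{2} + 0} \cdot 51 = - 21 \frac{2 \left(38 + 25\right)}{25 + 0} \cdot 51 = - 21 \cdot 2 \cdot \frac{1}{25} \cdot 63 \cdot 51 = \left(-21\right) \frac{126}{25} \cdot 51 = \left(- \frac{2646}{25}\right) 51 = - \frac{134946}{25}$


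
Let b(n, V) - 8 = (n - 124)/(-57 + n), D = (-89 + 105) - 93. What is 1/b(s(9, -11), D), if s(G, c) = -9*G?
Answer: 138/1309 ≈ 0.10542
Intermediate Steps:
D = -77 (D = 16 - 93 = -77)
b(n, V) = 8 + (-124 + n)/(-57 + n) (b(n, V) = 8 + (n - 124)/(-57 + n) = 8 + (-124 + n)/(-57 + n))
1/b(s(9, -11), D) = 1/((-580 + 9*(-9*9))/(-57 - 9*9)) = 1/((-580 + 9*(-81))/(-57 - 81)) = 1/((-580 - 729)/(-138)) = 1/(-1/138*(-1309)) = 1/(1309/138) = 138/1309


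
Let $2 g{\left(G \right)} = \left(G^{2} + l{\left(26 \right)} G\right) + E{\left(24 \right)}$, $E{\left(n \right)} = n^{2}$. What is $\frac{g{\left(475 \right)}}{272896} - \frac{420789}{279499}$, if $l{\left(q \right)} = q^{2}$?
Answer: $- \frac{76693187689}{152548318208} \approx -0.50275$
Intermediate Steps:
$g{\left(G \right)} = 288 + \frac{G^{2}}{2} + 338 G$ ($g{\left(G \right)} = \frac{\left(G^{2} + 26^{2} G\right) + 24^{2}}{2} = \frac{\left(G^{2} + 676 G\right) + 576}{2} = \frac{576 + G^{2} + 676 G}{2} = 288 + \frac{G^{2}}{2} + 338 G$)
$\frac{g{\left(475 \right)}}{272896} - \frac{420789}{279499} = \frac{288 + \frac{475^{2}}{2} + 338 \cdot 475}{272896} - \frac{420789}{279499} = \left(288 + \frac{1}{2} \cdot 225625 + 160550\right) \frac{1}{272896} - \frac{420789}{279499} = \left(288 + \frac{225625}{2} + 160550\right) \frac{1}{272896} - \frac{420789}{279499} = \frac{547301}{2} \cdot \frac{1}{272896} - \frac{420789}{279499} = \frac{547301}{545792} - \frac{420789}{279499} = - \frac{76693187689}{152548318208}$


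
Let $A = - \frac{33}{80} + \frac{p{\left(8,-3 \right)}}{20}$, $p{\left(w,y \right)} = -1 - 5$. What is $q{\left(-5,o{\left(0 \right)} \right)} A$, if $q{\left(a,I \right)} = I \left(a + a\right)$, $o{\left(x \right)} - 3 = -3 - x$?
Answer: $0$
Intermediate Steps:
$p{\left(w,y \right)} = -6$ ($p{\left(w,y \right)} = -1 - 5 = -6$)
$o{\left(x \right)} = - x$ ($o{\left(x \right)} = 3 - \left(3 + x\right) = - x$)
$A = - \frac{57}{80}$ ($A = - \frac{33}{80} - \frac{6}{20} = \left(-33\right) \frac{1}{80} - \frac{3}{10} = - \frac{33}{80} - \frac{3}{10} = - \frac{57}{80} \approx -0.7125$)
$q{\left(a,I \right)} = 2 I a$ ($q{\left(a,I \right)} = I 2 a = 2 I a$)
$q{\left(-5,o{\left(0 \right)} \right)} A = 2 \left(\left(-1\right) 0\right) \left(-5\right) \left(- \frac{57}{80}\right) = 2 \cdot 0 \left(-5\right) \left(- \frac{57}{80}\right) = 0 \left(- \frac{57}{80}\right) = 0$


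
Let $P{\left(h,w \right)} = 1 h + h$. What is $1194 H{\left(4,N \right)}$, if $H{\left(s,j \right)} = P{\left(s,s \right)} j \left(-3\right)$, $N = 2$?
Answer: $-57312$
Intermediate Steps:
$P{\left(h,w \right)} = 2 h$ ($P{\left(h,w \right)} = h + h = 2 h$)
$H{\left(s,j \right)} = - 6 j s$ ($H{\left(s,j \right)} = 2 s j \left(-3\right) = 2 j s \left(-3\right) = - 6 j s$)
$1194 H{\left(4,N \right)} = 1194 \left(\left(-6\right) 2 \cdot 4\right) = 1194 \left(-48\right) = -57312$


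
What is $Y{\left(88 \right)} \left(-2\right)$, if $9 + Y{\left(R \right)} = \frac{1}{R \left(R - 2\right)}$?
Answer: $\frac{68111}{3784} \approx 18.0$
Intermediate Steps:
$Y{\left(R \right)} = -9 + \frac{1}{R \left(-2 + R\right)}$ ($Y{\left(R \right)} = -9 + \frac{1}{R \left(R - 2\right)} = -9 + \frac{1}{R \left(-2 + R\right)}$)
$Y{\left(88 \right)} \left(-2\right) = \frac{1 - 9 \cdot 88^{2} + 18 \cdot 88}{88 \left(-2 + 88\right)} \left(-2\right) = \frac{1 - 69696 + 1584}{88 \cdot 86} \left(-2\right) = \frac{1}{88} \cdot \frac{1}{86} \left(1 - 69696 + 1584\right) \left(-2\right) = \frac{1}{88} \cdot \frac{1}{86} \left(-68111\right) \left(-2\right) = \left(- \frac{68111}{7568}\right) \left(-2\right) = \frac{68111}{3784}$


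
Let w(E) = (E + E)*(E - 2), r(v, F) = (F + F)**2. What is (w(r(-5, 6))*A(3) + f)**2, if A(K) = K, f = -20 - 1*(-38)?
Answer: 15056762436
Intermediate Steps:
f = 18 (f = -20 + 38 = 18)
r(v, F) = 4*F**2 (r(v, F) = (2*F)**2 = 4*F**2)
w(E) = 2*E*(-2 + E) (w(E) = (2*E)*(-2 + E) = 2*E*(-2 + E))
(w(r(-5, 6))*A(3) + f)**2 = ((2*(4*6**2)*(-2 + 4*6**2))*3 + 18)**2 = ((2*(4*36)*(-2 + 4*36))*3 + 18)**2 = ((2*144*(-2 + 144))*3 + 18)**2 = ((2*144*142)*3 + 18)**2 = (40896*3 + 18)**2 = (122688 + 18)**2 = 122706**2 = 15056762436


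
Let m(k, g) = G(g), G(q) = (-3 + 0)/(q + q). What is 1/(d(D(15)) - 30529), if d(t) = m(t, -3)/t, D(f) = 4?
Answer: -8/244231 ≈ -3.2756e-5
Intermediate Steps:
G(q) = -3/(2*q) (G(q) = -3*1/(2*q) = -3/(2*q))
m(k, g) = -3/(2*g)
d(t) = 1/(2*t) (d(t) = (-3/2/(-3))/t = (-3/2*(-⅓))/t = 1/(2*t))
1/(d(D(15)) - 30529) = 1/((½)/4 - 30529) = 1/((½)*(¼) - 30529) = 1/(⅛ - 30529) = 1/(-244231/8) = -8/244231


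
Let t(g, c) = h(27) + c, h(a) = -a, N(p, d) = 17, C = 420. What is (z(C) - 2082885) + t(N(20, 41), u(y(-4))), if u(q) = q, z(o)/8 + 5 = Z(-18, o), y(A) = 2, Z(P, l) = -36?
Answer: -2083238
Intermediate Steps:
z(o) = -328 (z(o) = -40 + 8*(-36) = -40 - 288 = -328)
t(g, c) = -27 + c (t(g, c) = -1*27 + c = -27 + c)
(z(C) - 2082885) + t(N(20, 41), u(y(-4))) = (-328 - 2082885) + (-27 + 2) = -2083213 - 25 = -2083238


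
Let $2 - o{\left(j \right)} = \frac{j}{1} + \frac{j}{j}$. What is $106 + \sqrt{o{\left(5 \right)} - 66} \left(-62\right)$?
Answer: $106 - 62 i \sqrt{70} \approx 106.0 - 518.73 i$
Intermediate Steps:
$o{\left(j \right)} = 1 - j$ ($o{\left(j \right)} = 2 - \left(\frac{j}{1} + \frac{j}{j}\right) = 2 - \left(j 1 + 1\right) = 2 - \left(j + 1\right) = 2 - \left(1 + j\right) = 1 - j$)
$106 + \sqrt{o{\left(5 \right)} - 66} \left(-62\right) = 106 + \sqrt{\left(1 - 5\right) - 66} \left(-62\right) = 106 + \sqrt{-4 - 66} \left(-62\right) = 106 + \sqrt{-70} \left(-62\right) = 106 + i \sqrt{70} \left(-62\right) = 106 - 62 i \sqrt{70}$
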